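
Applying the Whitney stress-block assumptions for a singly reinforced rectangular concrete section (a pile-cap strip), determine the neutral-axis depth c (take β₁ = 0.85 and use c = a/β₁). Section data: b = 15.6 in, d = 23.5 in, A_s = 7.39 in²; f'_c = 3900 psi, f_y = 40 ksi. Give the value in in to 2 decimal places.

T = A_s f_y = 7.39 × 40 = 295.6 kips.
a = T/(0.85 f'_c b) = 295.6/(0.85 × 3.9 × 15.6) = 5.7161 in.
With β₁ = 0.85, c = a/β₁ = 5.7161/0.85 = 6.72 in.

c ≈ 6.72 in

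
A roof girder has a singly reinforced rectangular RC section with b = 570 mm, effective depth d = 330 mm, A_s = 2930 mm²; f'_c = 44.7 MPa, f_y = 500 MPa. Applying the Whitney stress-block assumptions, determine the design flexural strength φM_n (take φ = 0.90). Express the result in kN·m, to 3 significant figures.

φM_n ≈ 391 kN·m

T = A_s f_y = 2930 × 500 = 1465000 N = 1465 kN.
From C = T: a = T/(0.85 f'_c b) = 1465000/(0.85 × 44.7 × 570) = 67.65 mm.
M_n = T(d − a/2) = 1465 kN × (330 − 33.825) mm = 433.90 kN·m.
φM_n = 0.90 × 433.90 = 390.51 kN·m.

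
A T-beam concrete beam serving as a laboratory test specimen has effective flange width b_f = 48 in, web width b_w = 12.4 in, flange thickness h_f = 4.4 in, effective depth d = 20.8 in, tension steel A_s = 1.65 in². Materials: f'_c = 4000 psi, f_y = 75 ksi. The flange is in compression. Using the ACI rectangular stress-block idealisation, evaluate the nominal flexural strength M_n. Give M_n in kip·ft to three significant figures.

Tension: T = A_s f_y = 1.65 × 75 = 123.75 kips.
Try a within the flange: a = T/(0.85 f'_c b_f) = 123.75/(0.85 × 4 × 48) = 0.758 in.
Since a = 0.758 ≤ h_f = 4.4 in, the stress block lies entirely in the flange; analyse as a rectangular beam of width b_f.
M_n = T(d − a/2) = 123.75 × (20.8 − 0.379) = 2527.1 kip·in.
M_n = 2527.1/12 = 210.59 kip·ft.

M_n ≈ 211 kip·ft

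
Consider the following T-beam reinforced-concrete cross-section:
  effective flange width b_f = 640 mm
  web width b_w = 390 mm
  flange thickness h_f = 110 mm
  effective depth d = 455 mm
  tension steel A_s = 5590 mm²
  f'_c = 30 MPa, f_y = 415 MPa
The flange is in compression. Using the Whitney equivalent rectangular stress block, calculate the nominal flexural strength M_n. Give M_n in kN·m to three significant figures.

Tension: T = A_s f_y = 5590 × 415 = 2319850 N.
Try a within the flange: a = T/(0.85 f'_c b_f) = 2319850/(0.85 × 30 × 640) = 142.15 mm.
a = 142.15 > h_f = 110 mm: the block extends into the web. Split into flange-overhang and web parts.
C_f = 0.85 f'_c (b_f − b_w) h_f = 0.85 × 30 × (640 − 390) × 110 = 701250 N.
Remaining web compression depth: a_w = (T − C_f)/(0.85 f'_c b_w) = (2319850 − 701250)/(0.85 × 30 × 390) = 162.76 mm.
M_n = C_f(d − h_f/2) + (T − C_f)(d − a_w/2) = 701250 × (455 − 55) + 1618600 × (455 − 81.38) = 280.50 + 604.74 = 885.24 × 10⁶ N·mm.
M_n = 885.24 kN·m.

M_n ≈ 885 kN·m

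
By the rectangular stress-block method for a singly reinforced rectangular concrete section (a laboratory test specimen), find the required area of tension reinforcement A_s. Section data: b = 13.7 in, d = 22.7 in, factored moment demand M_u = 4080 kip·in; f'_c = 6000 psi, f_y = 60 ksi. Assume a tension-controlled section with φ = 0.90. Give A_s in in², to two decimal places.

A_s ≈ 3.57 in²

M_n = M_u/φ = 4080/0.90 = 4533.33 kip·in.
From M_n = 0.85 f'_c a b (d − a/2):
a = d − √(d² − 2M_n/(0.85 f'_c b)) = 22.7 − √(22.7² − 2 × 4533.33/(0.85 × 6 × 13.7)) = 3.065 in.
A_s = 0.85 f'_c a b / f_y = 0.85 × 6 × 3.065 × 13.7 / 60 = 3.569 in².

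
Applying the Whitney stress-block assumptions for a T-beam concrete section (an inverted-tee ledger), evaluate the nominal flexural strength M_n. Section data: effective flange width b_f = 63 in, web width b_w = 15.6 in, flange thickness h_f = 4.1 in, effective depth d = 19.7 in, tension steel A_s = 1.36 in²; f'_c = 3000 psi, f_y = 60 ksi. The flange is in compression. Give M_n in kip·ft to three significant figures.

M_n ≈ 132 kip·ft

Tension: T = A_s f_y = 1.36 × 60 = 81.6 kips.
Try a within the flange: a = T/(0.85 f'_c b_f) = 81.6/(0.85 × 3 × 63) = 0.508 in.
Since a = 0.508 ≤ h_f = 4.1 in, the stress block lies entirely in the flange; analyse as a rectangular beam of width b_f.
M_n = T(d − a/2) = 81.6 × (19.7 − 0.254) = 1586.8 kip·in.
M_n = 1586.8/12 = 132.23 kip·ft.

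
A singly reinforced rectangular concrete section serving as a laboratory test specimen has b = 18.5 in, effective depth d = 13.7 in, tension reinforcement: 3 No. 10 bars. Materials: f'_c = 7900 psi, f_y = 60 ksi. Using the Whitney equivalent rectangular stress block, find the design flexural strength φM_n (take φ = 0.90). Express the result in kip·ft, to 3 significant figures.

φM_n ≈ 219 kip·ft

A_s = 3 × 1.27 = 3.81 in².
T = A_s f_y = 3.81 × 60 = 228.6 kips.
a = T/(0.85 f'_c b) = 228.6/(0.85 × 7.9 × 18.5) = 1.840 in.
M_n = T(d − a/2) = 228.6 × (13.7 − 0.92) = 2921.5 kip·in = 2921.5/12 = 243.46 kip·ft.
φM_n = 0.90 × 243.46 = 219.11 kip·ft.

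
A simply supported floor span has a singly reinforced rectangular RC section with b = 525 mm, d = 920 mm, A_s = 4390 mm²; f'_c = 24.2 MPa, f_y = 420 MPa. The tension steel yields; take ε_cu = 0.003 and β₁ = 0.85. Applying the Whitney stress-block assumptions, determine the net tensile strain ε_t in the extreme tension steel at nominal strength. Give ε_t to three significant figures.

ε_t ≈ 0.0107

a = A_s f_y/(0.85 f'_c b) = 170.73 mm.
β₁ = 0.85, so c = a/β₁ = 170.73/0.85 = 200.86 mm.
From the linear strain diagram with ε_cu = 0.003: ε_t = 0.003 (d − c)/c = 0.003 × (920 − 200.86)/200.86 = 0.0107.
Since ε_t ≥ 0.005, the section is tension-controlled.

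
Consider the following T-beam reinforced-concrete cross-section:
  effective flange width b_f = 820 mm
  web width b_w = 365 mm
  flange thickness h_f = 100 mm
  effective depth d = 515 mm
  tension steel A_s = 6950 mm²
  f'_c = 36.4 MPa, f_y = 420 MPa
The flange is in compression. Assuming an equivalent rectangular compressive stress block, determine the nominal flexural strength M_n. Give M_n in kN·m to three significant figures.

Tension: T = A_s f_y = 6950 × 420 = 2919000 N.
Try a within the flange: a = T/(0.85 f'_c b_f) = 2919000/(0.85 × 36.4 × 820) = 115.05 mm.
a = 115.05 > h_f = 100 mm: the block extends into the web. Split into flange-overhang and web parts.
C_f = 0.85 f'_c (b_f − b_w) h_f = 0.85 × 36.4 × (820 − 365) × 100 = 1407770 N.
Remaining web compression depth: a_w = (T − C_f)/(0.85 f'_c b_w) = (2919000 − 1407770)/(0.85 × 36.4 × 365) = 133.82 mm.
M_n = C_f(d − h_f/2) + (T − C_f)(d − a_w/2) = 1407770 × (515 − 50) + 1511230 × (515 − 66.91) = 654.61 + 677.17 = 1331.78 × 10⁶ N·mm.
M_n = 1331.78 kN·m.

M_n ≈ 1330 kN·m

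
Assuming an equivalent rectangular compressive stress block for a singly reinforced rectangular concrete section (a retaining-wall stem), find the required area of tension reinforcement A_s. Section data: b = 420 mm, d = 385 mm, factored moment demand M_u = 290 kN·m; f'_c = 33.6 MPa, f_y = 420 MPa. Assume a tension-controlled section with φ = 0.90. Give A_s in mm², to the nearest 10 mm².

A_s ≈ 2220 mm²

M_n = M_u/φ = 290/0.90 = 322.222 kN·m.
With M_n = 0.85 f'_c a b (d − a/2), solve the quadratic for a:
a = d − √(d² − 2M_n/(0.85 f'_c b)) = 385 − √(385² − 2 × 322.222×10⁶/(0.85 × 33.6 × 420)) = 77.59 mm.
A_s = 0.85 f'_c a b / f_y = 0.85 × 33.6 × 77.59 × 420 / 420 = 2216.0 mm².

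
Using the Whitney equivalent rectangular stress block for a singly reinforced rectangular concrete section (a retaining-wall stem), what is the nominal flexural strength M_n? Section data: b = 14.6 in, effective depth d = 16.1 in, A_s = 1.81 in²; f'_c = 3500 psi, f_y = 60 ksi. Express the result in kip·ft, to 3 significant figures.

T = A_s f_y = 1.81 × 60 = 108.6 kips.
a = T/(0.85 f'_c b) = 108.6/(0.85 × 3.5 × 14.6) = 2.500 in.
M_n = T(d − a/2) = 108.6 × (16.1 − 1.25) = 1612.7 kip·in = 1612.7/12 = 134.39 kip·ft.

M_n ≈ 134 kip·ft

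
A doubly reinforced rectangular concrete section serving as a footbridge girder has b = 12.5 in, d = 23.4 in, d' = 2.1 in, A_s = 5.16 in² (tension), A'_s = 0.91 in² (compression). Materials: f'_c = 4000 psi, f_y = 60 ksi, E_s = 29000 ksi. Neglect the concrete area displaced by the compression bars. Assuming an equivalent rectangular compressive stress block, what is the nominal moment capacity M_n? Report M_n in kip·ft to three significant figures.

Assume both steels yield.
a = (A_s − A'_s) f_y/(0.85 f'_c b) = (5.16 − 0.91) × 60/(0.85 × 4 × 12.5) = 6.000 in.
c = a/β₁ = 6.000/0.85 = 7.059 in; ε'_s = 0.003(c − d')/c = 0.0021 ≥ ε_y = 0.0021, so the compression steel yields.
M_n = (A_s − A'_s) f_y (d − a/2) + A'_s f_y (d − d') = 255 × (23.4 − 3) + 54.6 × (23.4 − 2.1) = 5202.0 + 1163.0 = 6365.0 kip·in = 6365.0/12 = 530.42 kip·ft.

M_n ≈ 530 kip·ft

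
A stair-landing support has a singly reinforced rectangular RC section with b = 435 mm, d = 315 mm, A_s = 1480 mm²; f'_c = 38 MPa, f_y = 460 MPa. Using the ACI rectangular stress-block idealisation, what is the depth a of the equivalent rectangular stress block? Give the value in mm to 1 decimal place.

a ≈ 48.5 mm

T = A_s f_y = 1480 × 460 = 680800 N = 680.8 kN.
Setting C = 0.85 f'_c a b equal to T: a = 680800/(0.85 × 38 × 435) = 48.5 mm.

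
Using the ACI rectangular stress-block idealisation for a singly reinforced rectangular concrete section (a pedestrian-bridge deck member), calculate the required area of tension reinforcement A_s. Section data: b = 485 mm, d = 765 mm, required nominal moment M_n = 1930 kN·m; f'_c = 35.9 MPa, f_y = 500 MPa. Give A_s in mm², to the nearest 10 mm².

With M_n = 0.85 f'_c a b (d − a/2), solve the quadratic for a:
a = d − √(d² − 2M_n/(0.85 f'_c b)) = 765 − √(765² − 2 × 1930×10⁶/(0.85 × 35.9 × 485)) = 195.43 mm.
A_s = 0.85 f'_c a b / f_y = 0.85 × 35.9 × 195.43 × 485 / 500 = 5784.6 mm².

A_s ≈ 5780 mm²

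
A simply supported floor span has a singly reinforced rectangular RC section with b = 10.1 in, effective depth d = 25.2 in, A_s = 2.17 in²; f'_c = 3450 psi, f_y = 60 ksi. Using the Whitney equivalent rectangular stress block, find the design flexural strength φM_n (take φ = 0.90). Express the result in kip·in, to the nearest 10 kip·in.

T = A_s f_y = 2.17 × 60 = 130.2 kips.
a = T/(0.85 f'_c b) = 130.2/(0.85 × 3.45 × 10.1) = 4.396 in.
M_n = T(d − a/2) = 130.2 × (25.2 − 2.198) = 2994.9 kip·in.
φM_n = 0.90 × 2994.9 = 2695.4 kip·in.

φM_n ≈ 2700 kip·in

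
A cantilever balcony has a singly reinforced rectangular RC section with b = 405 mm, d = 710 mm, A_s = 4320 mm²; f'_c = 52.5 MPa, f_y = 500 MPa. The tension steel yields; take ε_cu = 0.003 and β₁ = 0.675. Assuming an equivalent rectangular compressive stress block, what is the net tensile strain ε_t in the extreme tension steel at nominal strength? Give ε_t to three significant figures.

ε_t ≈ 0.00903

a = A_s f_y/(0.85 f'_c b) = 119.51 mm.
β₁ = 0.675, so c = a/β₁ = 119.51/0.675 = 177.05 mm.
From the linear strain diagram with ε_cu = 0.003: ε_t = 0.003 (d − c)/c = 0.003 × (710 − 177.05)/177.05 = 0.00903.
Since ε_t ≥ 0.005, the section is tension-controlled.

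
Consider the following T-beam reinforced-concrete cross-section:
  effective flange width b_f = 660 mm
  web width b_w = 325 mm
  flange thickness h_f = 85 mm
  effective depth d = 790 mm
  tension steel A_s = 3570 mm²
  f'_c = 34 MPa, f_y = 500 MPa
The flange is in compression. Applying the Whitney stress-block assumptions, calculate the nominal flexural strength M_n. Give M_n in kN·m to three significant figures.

Tension: T = A_s f_y = 3570 × 500 = 1785000 N.
Try a within the flange: a = T/(0.85 f'_c b_f) = 1785000/(0.85 × 34 × 660) = 93.58 mm.
a = 93.58 > h_f = 85 mm: the block extends into the web. Split into flange-overhang and web parts.
C_f = 0.85 f'_c (b_f − b_w) h_f = 0.85 × 34 × (660 − 325) × 85 = 822928 N.
Remaining web compression depth: a_w = (T − C_f)/(0.85 f'_c b_w) = (1785000 − 822928)/(0.85 × 34 × 325) = 102.43 mm.
M_n = C_f(d − h_f/2) + (T − C_f)(d − a_w/2) = 822928 × (790 − 42.5) + 962072 × (790 − 51.215) = 615.14 + 710.76 = 1325.90 × 10⁶ N·mm.
M_n = 1325.90 kN·m.

M_n ≈ 1330 kN·m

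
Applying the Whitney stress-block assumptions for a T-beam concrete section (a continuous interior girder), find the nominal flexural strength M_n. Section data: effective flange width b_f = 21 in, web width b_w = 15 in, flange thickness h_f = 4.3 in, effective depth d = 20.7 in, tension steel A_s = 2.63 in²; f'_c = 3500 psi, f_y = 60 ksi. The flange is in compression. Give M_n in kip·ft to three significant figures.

Tension: T = A_s f_y = 2.63 × 60 = 157.8 kips.
Try a within the flange: a = T/(0.85 f'_c b_f) = 157.8/(0.85 × 3.5 × 21) = 2.526 in.
Since a = 2.526 ≤ h_f = 4.3 in, the stress block lies entirely in the flange; analyse as a rectangular beam of width b_f.
M_n = T(d − a/2) = 157.8 × (20.7 − 1.263) = 3067.2 kip·in.
M_n = 3067.2/12 = 255.60 kip·ft.

M_n ≈ 256 kip·ft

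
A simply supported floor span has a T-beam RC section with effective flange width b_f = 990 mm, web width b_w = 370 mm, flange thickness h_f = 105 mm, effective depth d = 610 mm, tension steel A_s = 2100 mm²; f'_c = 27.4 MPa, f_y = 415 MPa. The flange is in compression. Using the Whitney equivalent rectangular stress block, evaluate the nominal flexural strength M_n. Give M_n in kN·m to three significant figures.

M_n ≈ 515 kN·m

Tension: T = A_s f_y = 2100 × 415 = 871500 N.
Try a within the flange: a = T/(0.85 f'_c b_f) = 871500/(0.85 × 27.4 × 990) = 37.80 mm.
Since a = 37.80 ≤ h_f = 105 mm, the stress block lies entirely in the flange; analyse as a rectangular beam of width b_f.
M_n = T(d − a/2) = 871500 × (610 − 18.9) = 515.14 × 10⁶ N·mm.
M_n = 515.14 kN·m.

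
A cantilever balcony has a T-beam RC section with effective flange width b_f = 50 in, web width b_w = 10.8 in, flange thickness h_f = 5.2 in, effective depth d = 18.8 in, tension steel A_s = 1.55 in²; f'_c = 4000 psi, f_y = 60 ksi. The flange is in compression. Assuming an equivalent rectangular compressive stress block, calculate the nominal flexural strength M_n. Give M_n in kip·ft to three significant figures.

Tension: T = A_s f_y = 1.55 × 60 = 93 kips.
Try a within the flange: a = T/(0.85 f'_c b_f) = 93/(0.85 × 4 × 50) = 0.547 in.
Since a = 0.547 ≤ h_f = 5.2 in, the stress block lies entirely in the flange; analyse as a rectangular beam of width b_f.
M_n = T(d − a/2) = 93 × (18.8 − 0.2735) = 1723.0 kip·in.
M_n = 1723.0/12 = 143.58 kip·ft.

M_n ≈ 144 kip·ft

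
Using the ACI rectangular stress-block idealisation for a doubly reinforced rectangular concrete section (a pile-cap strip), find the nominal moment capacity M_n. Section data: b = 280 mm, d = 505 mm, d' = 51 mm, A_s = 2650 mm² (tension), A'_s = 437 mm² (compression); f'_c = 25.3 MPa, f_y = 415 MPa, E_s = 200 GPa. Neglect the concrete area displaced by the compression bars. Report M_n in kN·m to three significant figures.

M_n ≈ 476 kN·m

Assume both tension and compression steel yield.
Net tension couple steel: A_s − A'_s = 2213 mm².
a = (A_s − A'_s) f_y / (0.85 f'_c b) = 918395/(0.85 × 25.3 × 280) = 152.52 mm.
c = a/β₁ = 152.52/0.85 = 179.44 mm; ε'_s = 0.003(c − d')/c = 0.0021 ≥ f_y/E_s = 0.0021, so compression steel does yield.
M_n = (A_s − A'_s) f_y (d − a/2) + A'_s f_y (d − d') = [918395 × (505 − 76.26) + 181355 × (505 − 51)] × 10⁻⁶ = 393.75 + 82.34 = 476.09 kN·m.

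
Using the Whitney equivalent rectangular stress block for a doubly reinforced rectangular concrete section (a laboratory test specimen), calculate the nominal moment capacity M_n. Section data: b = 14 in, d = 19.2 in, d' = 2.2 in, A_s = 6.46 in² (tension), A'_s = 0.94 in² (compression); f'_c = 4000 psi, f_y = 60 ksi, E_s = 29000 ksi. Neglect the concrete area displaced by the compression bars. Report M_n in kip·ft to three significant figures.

M_n ≈ 514 kip·ft

Assume both steels yield.
a = (A_s − A'_s) f_y/(0.85 f'_c b) = (6.46 − 0.94) × 60/(0.85 × 4 × 14) = 6.958 in.
c = a/β₁ = 6.958/0.85 = 8.186 in; ε'_s = 0.003(c − d')/c = 0.0022 ≥ ε_y = 0.0021, so the compression steel yields.
M_n = (A_s − A'_s) f_y (d − a/2) + A'_s f_y (d − d') = 331.2 × (19.2 − 3.479) + 56.4 × (19.2 − 2.2) = 5206.8 + 958.8 = 6165.6 kip·in = 6165.6/12 = 513.80 kip·ft.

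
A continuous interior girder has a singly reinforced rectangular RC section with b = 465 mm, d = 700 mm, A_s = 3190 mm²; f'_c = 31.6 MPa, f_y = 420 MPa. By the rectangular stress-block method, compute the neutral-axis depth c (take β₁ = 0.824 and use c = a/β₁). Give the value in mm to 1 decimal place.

c ≈ 130.2 mm

T = A_s f_y = 3190 × 420 = 1339800 N = 1339.8 kN.
Setting C = 0.85 f'_c a b equal to T: a = 1339800/(0.85 × 31.6 × 465) = 107.271 mm.
With β₁ = 0.824, c = a/β₁ = 107.271/0.824 = 130.2 mm.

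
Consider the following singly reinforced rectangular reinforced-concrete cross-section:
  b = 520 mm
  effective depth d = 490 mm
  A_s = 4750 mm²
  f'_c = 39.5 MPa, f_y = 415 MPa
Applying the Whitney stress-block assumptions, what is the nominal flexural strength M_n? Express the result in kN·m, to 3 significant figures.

T = A_s f_y = 4750 × 415 = 1971250 N = 1971.25 kN.
From C = T: a = T/(0.85 f'_c b) = 1971250/(0.85 × 39.5 × 520) = 112.91 mm.
M_n = T(d − a/2) = 1971.25 kN × (490 − 56.455) mm = 854.63 kN·m.

M_n ≈ 855 kN·m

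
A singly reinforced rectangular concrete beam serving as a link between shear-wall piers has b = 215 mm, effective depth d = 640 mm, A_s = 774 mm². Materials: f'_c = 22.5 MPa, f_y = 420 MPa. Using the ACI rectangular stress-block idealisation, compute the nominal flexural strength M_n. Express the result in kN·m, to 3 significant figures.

M_n ≈ 195 kN·m

T = A_s f_y = 774 × 420 = 325080 N = 325.08 kN.
From C = T: a = T/(0.85 f'_c b) = 325080/(0.85 × 22.5 × 215) = 79.06 mm.
M_n = T(d − a/2) = 325.08 kN × (640 − 39.53) mm = 195.20 kN·m.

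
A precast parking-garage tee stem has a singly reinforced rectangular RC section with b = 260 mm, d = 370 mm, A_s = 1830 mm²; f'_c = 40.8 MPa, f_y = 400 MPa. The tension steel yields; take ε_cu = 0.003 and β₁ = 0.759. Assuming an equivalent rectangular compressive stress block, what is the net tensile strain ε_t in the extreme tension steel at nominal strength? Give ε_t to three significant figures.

ε_t ≈ 0.00738

a = A_s f_y/(0.85 f'_c b) = 81.18 mm.
β₁ = 0.759, so c = a/β₁ = 81.18/0.759 = 106.96 mm.
From the linear strain diagram with ε_cu = 0.003: ε_t = 0.003 (d − c)/c = 0.003 × (370 − 106.96)/106.96 = 0.00738.
Since ε_t ≥ 0.005, the section is tension-controlled.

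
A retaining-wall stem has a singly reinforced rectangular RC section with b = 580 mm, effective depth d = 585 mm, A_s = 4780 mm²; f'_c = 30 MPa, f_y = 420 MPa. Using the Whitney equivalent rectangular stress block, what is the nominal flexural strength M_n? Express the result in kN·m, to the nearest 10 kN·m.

T = A_s f_y = 4780 × 420 = 2007600 N = 2007.6 kN.
From C = T: a = T/(0.85 f'_c b) = 2007600/(0.85 × 30 × 580) = 135.74 mm.
M_n = T(d − a/2) = 2007.6 kN × (585 − 67.87) mm = 1038.19 kN·m.

M_n ≈ 1040 kN·m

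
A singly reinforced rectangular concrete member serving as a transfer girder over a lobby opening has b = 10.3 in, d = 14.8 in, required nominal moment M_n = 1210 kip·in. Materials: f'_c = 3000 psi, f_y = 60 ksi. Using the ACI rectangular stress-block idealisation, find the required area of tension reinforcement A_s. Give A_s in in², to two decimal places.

From M_n = 0.85 f'_c a b (d − a/2):
a = d − √(d² − 2M_n/(0.85 f'_c b)) = 14.8 − √(14.8² − 2 × 1210/(0.85 × 3 × 10.3)) = 3.535 in.
A_s = 0.85 f'_c a b / f_y = 0.85 × 3 × 3.535 × 10.3 / 60 = 1.547 in².

A_s ≈ 1.55 in²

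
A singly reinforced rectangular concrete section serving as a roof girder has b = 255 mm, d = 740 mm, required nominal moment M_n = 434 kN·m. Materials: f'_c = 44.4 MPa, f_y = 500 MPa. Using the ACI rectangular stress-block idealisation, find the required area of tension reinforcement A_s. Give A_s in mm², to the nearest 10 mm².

A_s ≈ 1230 mm²

With M_n = 0.85 f'_c a b (d − a/2), solve the quadratic for a:
a = d − √(d² − 2M_n/(0.85 f'_c b)) = 740 − √(740² − 2 × 434×10⁶/(0.85 × 44.4 × 255)) = 63.68 mm.
A_s = 0.85 f'_c a b / f_y = 0.85 × 44.4 × 63.68 × 255 / 500 = 1225.7 mm².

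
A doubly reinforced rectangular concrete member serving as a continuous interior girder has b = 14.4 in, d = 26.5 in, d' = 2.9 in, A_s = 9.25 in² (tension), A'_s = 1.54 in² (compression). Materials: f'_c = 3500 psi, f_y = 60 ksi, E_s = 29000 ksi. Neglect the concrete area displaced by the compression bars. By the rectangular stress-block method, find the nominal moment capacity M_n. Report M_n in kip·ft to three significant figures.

M_n ≈ 995 kip·ft

Assume both steels yield.
a = (A_s − A'_s) f_y/(0.85 f'_c b) = (9.25 − 1.54) × 60/(0.85 × 3.5 × 14.4) = 10.798 in.
c = a/β₁ = 10.798/0.85 = 12.704 in; ε'_s = 0.003(c − d')/c = 0.0023 ≥ ε_y = 0.0021, so the compression steel yields.
M_n = (A_s − A'_s) f_y (d − a/2) + A'_s f_y (d − d') = 462.6 × (26.5 − 5.399) + 92.4 × (26.5 − 2.9) = 9761.3 + 2180.6 = 11941.9 kip·in = 11941.9/12 = 995.16 kip·ft.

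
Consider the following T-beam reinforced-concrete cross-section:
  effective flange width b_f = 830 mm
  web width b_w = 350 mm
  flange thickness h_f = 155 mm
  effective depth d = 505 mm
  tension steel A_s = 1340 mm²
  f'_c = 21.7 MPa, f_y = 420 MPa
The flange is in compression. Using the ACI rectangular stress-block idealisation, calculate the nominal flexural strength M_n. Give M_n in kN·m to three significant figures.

M_n ≈ 274 kN·m

Tension: T = A_s f_y = 1340 × 420 = 562800 N.
Try a within the flange: a = T/(0.85 f'_c b_f) = 562800/(0.85 × 21.7 × 830) = 36.76 mm.
Since a = 36.76 ≤ h_f = 155 mm, the stress block lies entirely in the flange; analyse as a rectangular beam of width b_f.
M_n = T(d − a/2) = 562800 × (505 − 18.38) = 273.87 × 10⁶ N·mm.
M_n = 273.87 kN·m.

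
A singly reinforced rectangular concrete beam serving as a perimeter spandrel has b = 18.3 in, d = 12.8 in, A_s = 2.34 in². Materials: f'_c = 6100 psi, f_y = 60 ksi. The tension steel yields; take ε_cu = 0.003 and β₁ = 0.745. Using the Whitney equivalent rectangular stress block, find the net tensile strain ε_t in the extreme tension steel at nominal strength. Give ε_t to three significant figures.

ε_t ≈ 0.0163

a = A_s f_y/(0.85 f'_c b) = 1.480 in.
β₁ = 0.745, so c = a/β₁ = 1.480/0.745 = 1.987 in.
From the linear strain diagram with ε_cu = 0.003: ε_t = 0.003 (d − c)/c = 0.003 × (12.8 − 1.987)/1.987 = 0.0163.
Since ε_t ≥ 0.005, the section is tension-controlled.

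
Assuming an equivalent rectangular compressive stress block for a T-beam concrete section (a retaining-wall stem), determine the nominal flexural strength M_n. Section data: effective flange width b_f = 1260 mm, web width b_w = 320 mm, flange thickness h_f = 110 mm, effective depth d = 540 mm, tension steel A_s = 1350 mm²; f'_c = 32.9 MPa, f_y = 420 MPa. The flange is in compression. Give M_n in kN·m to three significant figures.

Tension: T = A_s f_y = 1350 × 420 = 567000 N.
Try a within the flange: a = T/(0.85 f'_c b_f) = 567000/(0.85 × 32.9 × 1260) = 16.09 mm.
Since a = 16.09 ≤ h_f = 110 mm, the stress block lies entirely in the flange; analyse as a rectangular beam of width b_f.
M_n = T(d − a/2) = 567000 × (540 − 8.045) = 301.62 × 10⁶ N·mm.
M_n = 301.62 kN·m.

M_n ≈ 302 kN·m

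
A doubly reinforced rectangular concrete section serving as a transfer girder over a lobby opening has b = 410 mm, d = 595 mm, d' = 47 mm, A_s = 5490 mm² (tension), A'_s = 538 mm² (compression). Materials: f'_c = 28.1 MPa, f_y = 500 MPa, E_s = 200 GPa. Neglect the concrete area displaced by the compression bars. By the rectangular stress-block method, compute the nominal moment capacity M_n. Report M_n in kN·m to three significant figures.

Assume both tension and compression steel yield.
Net tension couple steel: A_s − A'_s = 4952 mm².
a = (A_s − A'_s) f_y / (0.85 f'_c b) = 2476000/(0.85 × 28.1 × 410) = 252.84 mm.
c = a/β₁ = 252.84/0.849 = 297.81 mm; ε'_s = 0.003(c − d')/c = 0.0025 ≥ f_y/E_s = 0.0025, so compression steel does yield.
M_n = (A_s − A'_s) f_y (d − a/2) + A'_s f_y (d − d') = [2476000 × (595 − 126.42) + 269000 × (595 − 47)] × 10⁻⁶ = 1160.20 + 147.41 = 1307.61 kN·m.

M_n ≈ 1310 kN·m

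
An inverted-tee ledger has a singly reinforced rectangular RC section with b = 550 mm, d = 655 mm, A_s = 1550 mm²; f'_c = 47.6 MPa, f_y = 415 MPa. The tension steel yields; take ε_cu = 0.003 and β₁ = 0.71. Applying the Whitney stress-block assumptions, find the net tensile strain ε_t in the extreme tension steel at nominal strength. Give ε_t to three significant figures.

ε_t ≈ 0.0453

a = A_s f_y/(0.85 f'_c b) = 28.91 mm.
β₁ = 0.71, so c = a/β₁ = 28.91/0.71 = 40.72 mm.
From the linear strain diagram with ε_cu = 0.003: ε_t = 0.003 (d − c)/c = 0.003 × (655 − 40.72)/40.72 = 0.0453.
Since ε_t ≥ 0.005, the section is tension-controlled.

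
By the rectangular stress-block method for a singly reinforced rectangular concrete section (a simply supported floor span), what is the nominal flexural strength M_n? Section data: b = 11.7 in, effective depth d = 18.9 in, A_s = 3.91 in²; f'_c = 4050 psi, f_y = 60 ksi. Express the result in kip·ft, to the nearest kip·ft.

M_n ≈ 313 kip·ft

T = A_s f_y = 3.91 × 60 = 234.6 kips.
a = T/(0.85 f'_c b) = 234.6/(0.85 × 4.05 × 11.7) = 5.825 in.
M_n = T(d − a/2) = 234.6 × (18.9 − 2.9125) = 3750.7 kip·in = 3750.7/12 = 312.56 kip·ft.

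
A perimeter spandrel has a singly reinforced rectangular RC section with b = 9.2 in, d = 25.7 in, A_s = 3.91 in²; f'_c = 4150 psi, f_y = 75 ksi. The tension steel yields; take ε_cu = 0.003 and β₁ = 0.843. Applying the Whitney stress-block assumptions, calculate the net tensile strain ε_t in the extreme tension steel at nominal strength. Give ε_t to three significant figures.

a = A_s f_y/(0.85 f'_c b) = 9.036 in.
β₁ = 0.843, so c = a/β₁ = 9.036/0.843 = 10.719 in.
From the linear strain diagram with ε_cu = 0.003: ε_t = 0.003 (d − c)/c = 0.003 × (25.7 − 10.719)/10.719 = 0.00419.
ε_t is between 0.004 and 0.005 — transition zone.

ε_t ≈ 0.00419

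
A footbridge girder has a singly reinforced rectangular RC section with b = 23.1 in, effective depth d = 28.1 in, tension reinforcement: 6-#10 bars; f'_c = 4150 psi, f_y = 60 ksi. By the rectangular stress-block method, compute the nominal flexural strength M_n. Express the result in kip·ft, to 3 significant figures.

A_s = 6 × 1.27 = 7.62 in².
T = A_s f_y = 7.62 × 60 = 457.2 kips.
a = T/(0.85 f'_c b) = 457.2/(0.85 × 4.15 × 23.1) = 5.611 in.
M_n = T(d − a/2) = 457.2 × (28.1 − 2.8055) = 11564.6 kip·in = 11564.6/12 = 963.72 kip·ft.

M_n ≈ 964 kip·ft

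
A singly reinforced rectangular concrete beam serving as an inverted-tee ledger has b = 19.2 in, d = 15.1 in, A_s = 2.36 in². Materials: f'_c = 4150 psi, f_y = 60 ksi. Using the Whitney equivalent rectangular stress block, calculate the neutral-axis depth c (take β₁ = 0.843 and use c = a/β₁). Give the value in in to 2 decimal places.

T = A_s f_y = 2.36 × 60 = 141.6 kips.
a = T/(0.85 f'_c b) = 141.6/(0.85 × 4.15 × 19.2) = 2.0907 in.
With β₁ = 0.843, c = a/β₁ = 2.0907/0.843 = 2.48 in.

c ≈ 2.48 in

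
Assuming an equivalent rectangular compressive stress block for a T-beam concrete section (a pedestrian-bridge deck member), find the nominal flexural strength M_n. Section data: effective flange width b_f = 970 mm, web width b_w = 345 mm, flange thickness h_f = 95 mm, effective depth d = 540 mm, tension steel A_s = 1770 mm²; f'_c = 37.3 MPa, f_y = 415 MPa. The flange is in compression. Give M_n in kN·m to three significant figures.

Tension: T = A_s f_y = 1770 × 415 = 734550 N.
Try a within the flange: a = T/(0.85 f'_c b_f) = 734550/(0.85 × 37.3 × 970) = 23.88 mm.
Since a = 23.88 ≤ h_f = 95 mm, the stress block lies entirely in the flange; analyse as a rectangular beam of width b_f.
M_n = T(d − a/2) = 734550 × (540 − 11.94) = 387.89 × 10⁶ N·mm.
M_n = 387.89 kN·m.

M_n ≈ 388 kN·m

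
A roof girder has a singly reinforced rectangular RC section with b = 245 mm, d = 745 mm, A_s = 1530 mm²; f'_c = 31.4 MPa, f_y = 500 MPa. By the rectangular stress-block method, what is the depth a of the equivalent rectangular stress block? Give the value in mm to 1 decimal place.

T = A_s f_y = 1530 × 500 = 765000 N = 765 kN.
Setting C = 0.85 f'_c a b equal to T: a = 765000/(0.85 × 31.4 × 245) = 117.0 mm.

a ≈ 117.0 mm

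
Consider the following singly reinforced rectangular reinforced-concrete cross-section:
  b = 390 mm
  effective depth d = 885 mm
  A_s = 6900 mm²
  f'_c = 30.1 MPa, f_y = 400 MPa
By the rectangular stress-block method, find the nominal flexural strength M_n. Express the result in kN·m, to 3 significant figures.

M_n ≈ 2060 kN·m

T = A_s f_y = 6900 × 400 = 2760000 N = 2760 kN.
From C = T: a = T/(0.85 f'_c b) = 2760000/(0.85 × 30.1 × 390) = 276.60 mm.
M_n = T(d − a/2) = 2760 kN × (885 − 138.3) mm = 2060.89 kN·m.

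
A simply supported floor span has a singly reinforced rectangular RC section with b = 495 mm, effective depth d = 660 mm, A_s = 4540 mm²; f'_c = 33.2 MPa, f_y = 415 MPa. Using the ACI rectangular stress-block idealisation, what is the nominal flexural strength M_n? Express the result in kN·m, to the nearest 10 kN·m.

M_n ≈ 1120 kN·m

T = A_s f_y = 4540 × 415 = 1884100 N = 1884.1 kN.
From C = T: a = T/(0.85 f'_c b) = 1884100/(0.85 × 33.2 × 495) = 134.88 mm.
M_n = T(d − a/2) = 1884.1 kN × (660 − 67.44) mm = 1116.44 kN·m.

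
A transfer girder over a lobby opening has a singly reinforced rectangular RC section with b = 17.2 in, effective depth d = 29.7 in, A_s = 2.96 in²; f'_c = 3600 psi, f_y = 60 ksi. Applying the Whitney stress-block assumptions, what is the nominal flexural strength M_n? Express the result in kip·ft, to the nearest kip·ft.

T = A_s f_y = 2.96 × 60 = 177.6 kips.
a = T/(0.85 f'_c b) = 177.6/(0.85 × 3.6 × 17.2) = 3.374 in.
M_n = T(d − a/2) = 177.6 × (29.7 − 1.687) = 4975.1 kip·in = 4975.1/12 = 414.59 kip·ft.

M_n ≈ 415 kip·ft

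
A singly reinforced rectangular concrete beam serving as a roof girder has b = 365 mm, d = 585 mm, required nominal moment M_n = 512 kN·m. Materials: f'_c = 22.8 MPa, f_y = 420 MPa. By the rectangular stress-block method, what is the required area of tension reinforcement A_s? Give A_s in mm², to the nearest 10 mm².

A_s ≈ 2370 mm²

With M_n = 0.85 f'_c a b (d − a/2), solve the quadratic for a:
a = d − √(d² − 2M_n/(0.85 f'_c b)) = 585 − √(585² − 2 × 512×10⁶/(0.85 × 22.8 × 365)) = 140.63 mm.
A_s = 0.85 f'_c a b / f_y = 0.85 × 22.8 × 140.63 × 365 / 420 = 2368.5 mm².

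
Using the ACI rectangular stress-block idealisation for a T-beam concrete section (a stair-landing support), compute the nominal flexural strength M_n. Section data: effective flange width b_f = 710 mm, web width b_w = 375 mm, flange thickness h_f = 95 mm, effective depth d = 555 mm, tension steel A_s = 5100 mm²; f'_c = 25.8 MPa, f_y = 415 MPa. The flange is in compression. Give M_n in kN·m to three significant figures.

M_n ≈ 1020 kN·m

Tension: T = A_s f_y = 5100 × 415 = 2116500 N.
Try a within the flange: a = T/(0.85 f'_c b_f) = 2116500/(0.85 × 25.8 × 710) = 135.93 mm.
a = 135.93 > h_f = 95 mm: the block extends into the web. Split into flange-overhang and web parts.
C_f = 0.85 f'_c (b_f − b_w) h_f = 0.85 × 25.8 × (710 − 375) × 95 = 697922 N.
Remaining web compression depth: a_w = (T − C_f)/(0.85 f'_c b_w) = (2116500 − 697922)/(0.85 × 25.8 × 375) = 172.50 mm.
M_n = C_f(d − h_f/2) + (T − C_f)(d − a_w/2) = 697922 × (555 − 47.5) + 1418578 × (555 − 86.25) = 354.20 + 664.96 = 1019.16 × 10⁶ N·mm.
M_n = 1019.16 kN·m.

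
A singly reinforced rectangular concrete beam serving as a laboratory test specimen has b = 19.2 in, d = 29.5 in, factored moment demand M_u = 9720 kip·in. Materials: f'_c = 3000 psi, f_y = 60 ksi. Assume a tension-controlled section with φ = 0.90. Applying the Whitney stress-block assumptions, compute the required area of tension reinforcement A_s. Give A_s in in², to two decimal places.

A_s ≈ 7.17 in²

M_n = M_u/φ = 9720/0.90 = 10800 kip·in.
From M_n = 0.85 f'_c a b (d − a/2):
a = d − √(d² − 2M_n/(0.85 f'_c b)) = 29.5 − √(29.5² − 2 × 10800/(0.85 × 3 × 19.2)) = 8.786 in.
A_s = 0.85 f'_c a b / f_y = 0.85 × 3 × 8.786 × 19.2 / 60 = 7.169 in².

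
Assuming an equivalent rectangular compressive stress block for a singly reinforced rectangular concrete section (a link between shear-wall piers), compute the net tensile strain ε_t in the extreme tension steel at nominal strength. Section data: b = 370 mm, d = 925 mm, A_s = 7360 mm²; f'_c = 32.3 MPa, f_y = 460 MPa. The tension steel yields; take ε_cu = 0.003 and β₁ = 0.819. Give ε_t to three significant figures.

a = A_s f_y/(0.85 f'_c b) = 333.28 mm.
β₁ = 0.819, so c = a/β₁ = 333.28/0.819 = 406.94 mm.
From the linear strain diagram with ε_cu = 0.003: ε_t = 0.003 (d − c)/c = 0.003 × (925 − 406.94)/406.94 = 0.00382.
ε_t < 0.004 — the section is over-reinforced for flexure under ACI limits.

ε_t ≈ 0.00382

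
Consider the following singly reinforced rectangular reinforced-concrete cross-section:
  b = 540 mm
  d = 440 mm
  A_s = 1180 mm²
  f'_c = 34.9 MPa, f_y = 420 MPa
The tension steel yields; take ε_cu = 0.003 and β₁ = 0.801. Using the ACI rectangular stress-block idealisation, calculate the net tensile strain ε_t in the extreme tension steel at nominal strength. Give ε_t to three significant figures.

a = A_s f_y/(0.85 f'_c b) = 30.94 mm.
β₁ = 0.801, so c = a/β₁ = 30.94/0.801 = 38.63 mm.
From the linear strain diagram with ε_cu = 0.003: ε_t = 0.003 (d − c)/c = 0.003 × (440 − 38.63)/38.63 = 0.0312.
Since ε_t ≥ 0.005, the section is tension-controlled.

ε_t ≈ 0.0312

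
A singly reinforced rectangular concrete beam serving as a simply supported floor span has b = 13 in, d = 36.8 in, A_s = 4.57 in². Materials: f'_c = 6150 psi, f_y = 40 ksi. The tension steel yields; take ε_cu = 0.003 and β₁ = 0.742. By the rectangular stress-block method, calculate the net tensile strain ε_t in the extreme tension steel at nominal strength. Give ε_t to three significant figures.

ε_t ≈ 0.0275

a = A_s f_y/(0.85 f'_c b) = 2.690 in.
β₁ = 0.742, so c = a/β₁ = 2.690/0.742 = 3.625 in.
From the linear strain diagram with ε_cu = 0.003: ε_t = 0.003 (d − c)/c = 0.003 × (36.8 − 3.625)/3.625 = 0.0275.
Since ε_t ≥ 0.005, the section is tension-controlled.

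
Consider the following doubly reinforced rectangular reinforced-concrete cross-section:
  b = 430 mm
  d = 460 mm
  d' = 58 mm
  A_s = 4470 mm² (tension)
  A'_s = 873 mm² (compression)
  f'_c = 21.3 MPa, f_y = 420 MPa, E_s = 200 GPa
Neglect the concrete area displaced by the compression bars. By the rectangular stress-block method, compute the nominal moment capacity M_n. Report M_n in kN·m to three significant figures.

Assume both tension and compression steel yield.
Net tension couple steel: A_s − A'_s = 3597 mm².
a = (A_s − A'_s) f_y / (0.85 f'_c b) = 1510740/(0.85 × 21.3 × 430) = 194.05 mm.
c = a/β₁ = 194.05/0.85 = 228.29 mm; ε'_s = 0.003(c − d')/c = 0.0022 ≥ f_y/E_s = 0.0021, so compression steel does yield.
M_n = (A_s − A'_s) f_y (d − a/2) + A'_s f_y (d − d') = [1510740 × (460 − 97.025) + 366660 × (460 − 58)] × 10⁻⁶ = 548.36 + 147.40 = 695.76 kN·m.

M_n ≈ 696 kN·m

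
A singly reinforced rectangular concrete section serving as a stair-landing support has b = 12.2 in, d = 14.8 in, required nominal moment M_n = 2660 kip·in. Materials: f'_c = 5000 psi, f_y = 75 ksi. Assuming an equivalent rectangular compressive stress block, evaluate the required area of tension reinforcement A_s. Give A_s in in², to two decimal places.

A_s ≈ 2.77 in²

From M_n = 0.85 f'_c a b (d − a/2):
a = d − √(d² − 2M_n/(0.85 f'_c b)) = 14.8 − √(14.8² − 2 × 2660/(0.85 × 5 × 12.2)) = 4.009 in.
A_s = 0.85 f'_c a b / f_y = 0.85 × 5 × 4.009 × 12.2 / 75 = 2.772 in².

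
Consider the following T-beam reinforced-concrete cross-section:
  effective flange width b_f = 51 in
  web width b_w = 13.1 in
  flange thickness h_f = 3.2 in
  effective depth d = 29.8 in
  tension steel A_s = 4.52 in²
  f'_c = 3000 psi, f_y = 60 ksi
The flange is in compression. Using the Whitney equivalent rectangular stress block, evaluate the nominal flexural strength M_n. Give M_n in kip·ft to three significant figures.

M_n ≈ 650 kip·ft

Tension: T = A_s f_y = 4.52 × 60 = 271.2 kips.
Try a within the flange: a = T/(0.85 f'_c b_f) = 271.2/(0.85 × 3 × 51) = 2.085 in.
Since a = 2.085 ≤ h_f = 3.2 in, the stress block lies entirely in the flange; analyse as a rectangular beam of width b_f.
M_n = T(d − a/2) = 271.2 × (29.8 − 1.0425) = 7799.0 kip·in.
M_n = 7799.0/12 = 649.92 kip·ft.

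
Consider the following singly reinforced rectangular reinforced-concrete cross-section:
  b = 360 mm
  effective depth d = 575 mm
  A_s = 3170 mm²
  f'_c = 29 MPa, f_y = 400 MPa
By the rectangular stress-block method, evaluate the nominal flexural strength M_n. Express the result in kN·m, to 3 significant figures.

T = A_s f_y = 3170 × 400 = 1268000 N = 1268 kN.
From C = T: a = T/(0.85 f'_c b) = 1268000/(0.85 × 29 × 360) = 142.89 mm.
M_n = T(d − a/2) = 1268 kN × (575 − 71.445) mm = 638.51 kN·m.

M_n ≈ 639 kN·m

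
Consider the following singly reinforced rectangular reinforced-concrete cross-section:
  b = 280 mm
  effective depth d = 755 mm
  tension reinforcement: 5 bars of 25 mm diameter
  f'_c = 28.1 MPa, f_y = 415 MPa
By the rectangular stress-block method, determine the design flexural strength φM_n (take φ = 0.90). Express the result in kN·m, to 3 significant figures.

φM_n ≈ 622 kN·m

A_s = 5 × 491 = 2455 mm².
T = A_s f_y = 2455 × 415 = 1018825 N = 1018.825 kN.
From C = T: a = T/(0.85 f'_c b) = 1018825/(0.85 × 28.1 × 280) = 152.34 mm.
M_n = T(d − a/2) = 1018.825 kN × (755 − 76.17) mm = 691.61 kN·m.
φM_n = 0.90 × 691.61 = 622.45 kN·m.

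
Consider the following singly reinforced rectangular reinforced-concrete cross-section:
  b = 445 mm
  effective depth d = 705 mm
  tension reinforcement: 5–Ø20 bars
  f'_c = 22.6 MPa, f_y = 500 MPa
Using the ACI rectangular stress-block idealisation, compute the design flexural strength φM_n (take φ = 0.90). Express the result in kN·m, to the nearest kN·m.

φM_n ≈ 466 kN·m

A_s = 5 × 314 = 1570 mm².
T = A_s f_y = 1570 × 500 = 785000 N = 785 kN.
From C = T: a = T/(0.85 f'_c b) = 785000/(0.85 × 22.6 × 445) = 91.83 mm.
M_n = T(d − a/2) = 785 kN × (705 − 45.915) mm = 517.38 kN·m.
φM_n = 0.90 × 517.38 = 465.64 kN·m.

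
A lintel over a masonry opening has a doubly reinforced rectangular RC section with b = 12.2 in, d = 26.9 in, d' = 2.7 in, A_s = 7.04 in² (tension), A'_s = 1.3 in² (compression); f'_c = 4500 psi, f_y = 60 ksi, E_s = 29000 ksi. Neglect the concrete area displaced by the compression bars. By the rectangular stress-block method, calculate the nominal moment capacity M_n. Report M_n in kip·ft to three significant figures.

Assume both steels yield.
a = (A_s − A'_s) f_y/(0.85 f'_c b) = (7.04 − 1.3) × 60/(0.85 × 4.5 × 12.2) = 7.380 in.
c = a/β₁ = 7.380/0.825 = 8.945 in; ε'_s = 0.003(c − d')/c = 0.0021 ≥ ε_y = 0.0021, so the compression steel yields.
M_n = (A_s − A'_s) f_y (d − a/2) + A'_s f_y (d − d') = 344.4 × (26.9 − 3.69) + 78 × (26.9 − 2.7) = 7993.5 + 1887.6 = 9881.1 kip·in = 9881.1/12 = 823.43 kip·ft.

M_n ≈ 823 kip·ft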